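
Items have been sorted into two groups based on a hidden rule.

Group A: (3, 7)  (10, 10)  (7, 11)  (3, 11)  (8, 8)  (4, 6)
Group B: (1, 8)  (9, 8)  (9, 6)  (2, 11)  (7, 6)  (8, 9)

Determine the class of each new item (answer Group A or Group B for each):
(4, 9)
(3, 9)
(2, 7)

Group B, Group A, Group B

The classifier is using: sum is even.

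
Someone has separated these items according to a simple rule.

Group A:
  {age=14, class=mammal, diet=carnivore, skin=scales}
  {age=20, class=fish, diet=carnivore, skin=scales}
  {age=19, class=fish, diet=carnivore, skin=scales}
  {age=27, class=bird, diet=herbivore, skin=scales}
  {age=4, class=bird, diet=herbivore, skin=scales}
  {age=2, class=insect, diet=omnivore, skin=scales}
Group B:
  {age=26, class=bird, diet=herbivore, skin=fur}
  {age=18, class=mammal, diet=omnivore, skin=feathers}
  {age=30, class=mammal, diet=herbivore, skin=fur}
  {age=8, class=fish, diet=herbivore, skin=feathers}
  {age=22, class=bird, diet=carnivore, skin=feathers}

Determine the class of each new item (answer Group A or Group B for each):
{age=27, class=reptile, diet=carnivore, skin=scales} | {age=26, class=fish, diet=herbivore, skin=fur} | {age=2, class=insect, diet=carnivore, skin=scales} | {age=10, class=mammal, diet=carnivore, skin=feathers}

The common property of the 'Group A' items is: skin is scales. No 'Group B' item has it.
{age=27, class=reptile, diet=carnivore, skin=scales}: Group A (skin is scales). {age=26, class=fish, diet=herbivore, skin=fur}: Group B (skin is fur). {age=2, class=insect, diet=carnivore, skin=scales}: Group A (skin is scales). {age=10, class=mammal, diet=carnivore, skin=feathers}: Group B (skin is feathers).

Group A, Group B, Group A, Group B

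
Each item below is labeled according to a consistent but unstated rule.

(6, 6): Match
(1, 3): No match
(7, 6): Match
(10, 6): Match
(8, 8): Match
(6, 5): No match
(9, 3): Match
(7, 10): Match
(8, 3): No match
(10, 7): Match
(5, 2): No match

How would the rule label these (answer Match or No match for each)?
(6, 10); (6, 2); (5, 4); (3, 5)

Match, No match, No match, No match

Every 'Match' example satisfies: sum ≥ 12. None of the 'No match' examples do.
(6, 10) — 6+10 = 16, hence Match.
(6, 2) — 6+2 = 8, hence No match.
(5, 4) — 5+4 = 9, hence No match.
(3, 5) — 3+5 = 8, hence No match.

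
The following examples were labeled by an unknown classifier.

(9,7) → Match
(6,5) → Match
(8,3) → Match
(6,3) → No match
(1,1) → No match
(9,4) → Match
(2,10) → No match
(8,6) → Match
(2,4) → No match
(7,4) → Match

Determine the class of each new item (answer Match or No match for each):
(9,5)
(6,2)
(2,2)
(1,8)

Match, No match, No match, No match

The common property of the 'Match' items is: first > second AND sum ≥ 11. No 'No match' item has it.
(9,5) → 9 > 5, 9+5 = 14 → Match.
(6,2) → 6 > 2, 6+2 = 8 → No match.
(2,2) → 2 = 2, 2+2 = 4 → No match.
(1,8) → 1 < 8, 1+8 = 9 → No match.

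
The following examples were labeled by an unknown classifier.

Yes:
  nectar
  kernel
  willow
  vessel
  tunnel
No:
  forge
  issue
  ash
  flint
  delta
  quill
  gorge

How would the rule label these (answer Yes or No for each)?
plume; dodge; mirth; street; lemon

Every 'Yes' example satisfies: even length. None of the 'No' examples do.

No, No, No, Yes, No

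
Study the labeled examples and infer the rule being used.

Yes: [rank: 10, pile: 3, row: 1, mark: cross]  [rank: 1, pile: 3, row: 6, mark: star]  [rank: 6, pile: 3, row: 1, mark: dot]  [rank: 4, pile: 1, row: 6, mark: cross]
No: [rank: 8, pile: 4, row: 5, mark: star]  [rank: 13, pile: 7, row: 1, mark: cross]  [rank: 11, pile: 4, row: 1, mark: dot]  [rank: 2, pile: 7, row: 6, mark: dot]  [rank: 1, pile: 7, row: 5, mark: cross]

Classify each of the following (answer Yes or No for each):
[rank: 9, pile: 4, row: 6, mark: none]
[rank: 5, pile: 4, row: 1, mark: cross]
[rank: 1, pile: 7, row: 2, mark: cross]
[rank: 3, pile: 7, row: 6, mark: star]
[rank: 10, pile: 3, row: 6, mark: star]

No, No, No, No, Yes

The common property of the 'Yes' items is: pile ≤ 3. No 'No' item has it.
[rank: 9, pile: 4, row: 6, mark: none] → pile = 4 → No. [rank: 5, pile: 4, row: 1, mark: cross] → pile = 4 → No. [rank: 1, pile: 7, row: 2, mark: cross] → pile = 7 → No. [rank: 3, pile: 7, row: 6, mark: star] → pile = 7 → No. [rank: 10, pile: 3, row: 6, mark: star] → pile = 3 → Yes.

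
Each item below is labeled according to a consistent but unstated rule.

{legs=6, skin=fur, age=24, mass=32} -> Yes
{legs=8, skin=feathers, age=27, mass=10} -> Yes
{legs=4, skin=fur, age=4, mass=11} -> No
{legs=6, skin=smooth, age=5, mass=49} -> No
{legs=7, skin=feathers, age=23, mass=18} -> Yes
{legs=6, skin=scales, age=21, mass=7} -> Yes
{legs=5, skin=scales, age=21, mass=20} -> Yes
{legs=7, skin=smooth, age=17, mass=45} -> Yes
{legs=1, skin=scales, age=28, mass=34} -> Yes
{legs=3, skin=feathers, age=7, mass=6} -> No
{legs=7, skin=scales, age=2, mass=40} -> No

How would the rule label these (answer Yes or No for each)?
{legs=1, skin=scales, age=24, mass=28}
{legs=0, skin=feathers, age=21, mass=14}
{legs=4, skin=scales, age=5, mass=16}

Yes, Yes, No

Rule: age ≥ 17. This holds for each 'Yes' example and fails for each 'No' one.
{legs=1, skin=scales, age=24, mass=28}: age = 24, meets the rule → Yes.
{legs=0, skin=feathers, age=21, mass=14}: age = 21, meets the rule → Yes.
{legs=4, skin=scales, age=5, mass=16}: age = 5, does not fit → No.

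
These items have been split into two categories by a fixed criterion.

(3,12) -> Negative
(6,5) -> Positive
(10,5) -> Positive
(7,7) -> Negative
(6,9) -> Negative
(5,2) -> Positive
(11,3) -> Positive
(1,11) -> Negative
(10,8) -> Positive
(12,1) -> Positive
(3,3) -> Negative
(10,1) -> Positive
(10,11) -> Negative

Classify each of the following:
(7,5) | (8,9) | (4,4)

Rule: first > second. This holds for each 'Positive' example and fails for each 'Negative' one.
(7,5): 7 > 5 — passes, so Positive.
(8,9): 8 < 9 — lacks this property, so Negative.
(4,4): 4 = 4 — lacks this property, so Negative.

Positive, Negative, Negative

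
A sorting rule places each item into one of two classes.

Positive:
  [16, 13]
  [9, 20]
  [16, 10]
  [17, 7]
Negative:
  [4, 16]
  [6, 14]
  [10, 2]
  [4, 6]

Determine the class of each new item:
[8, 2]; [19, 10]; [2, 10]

Every 'Positive' example satisfies: sum ≥ 24. None of the 'Negative' examples do.
[8, 2]: Negative (8+2 = 10). [19, 10]: Positive (19+10 = 29). [2, 10]: Negative (2+10 = 12).

Negative, Positive, Negative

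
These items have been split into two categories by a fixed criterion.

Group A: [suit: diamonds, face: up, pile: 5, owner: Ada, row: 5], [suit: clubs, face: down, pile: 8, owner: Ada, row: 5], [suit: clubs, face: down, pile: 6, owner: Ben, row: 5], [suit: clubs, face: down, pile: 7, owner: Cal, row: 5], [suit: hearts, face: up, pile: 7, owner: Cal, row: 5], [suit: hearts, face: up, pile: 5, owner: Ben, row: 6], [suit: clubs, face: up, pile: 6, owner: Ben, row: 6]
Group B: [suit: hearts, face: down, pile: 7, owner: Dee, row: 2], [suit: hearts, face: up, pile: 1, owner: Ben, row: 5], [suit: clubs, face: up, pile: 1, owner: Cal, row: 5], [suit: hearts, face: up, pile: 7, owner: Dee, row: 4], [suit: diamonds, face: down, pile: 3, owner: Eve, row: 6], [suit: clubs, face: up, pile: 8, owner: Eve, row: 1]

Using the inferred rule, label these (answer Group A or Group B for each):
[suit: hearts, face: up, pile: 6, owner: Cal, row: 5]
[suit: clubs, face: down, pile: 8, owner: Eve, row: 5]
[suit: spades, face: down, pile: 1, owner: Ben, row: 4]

The rule appears to be: row ≥ 5 AND pile ≥ 5.
[suit: hearts, face: up, pile: 6, owner: Cal, row: 5]: row = 5, pile = 6 — passes, so Group A. [suit: clubs, face: down, pile: 8, owner: Eve, row: 5]: row = 5, pile = 8 — passes, so Group A. [suit: spades, face: down, pile: 1, owner: Ben, row: 4]: row = 4, pile = 1 — doesn't match, so Group B.

Group A, Group A, Group B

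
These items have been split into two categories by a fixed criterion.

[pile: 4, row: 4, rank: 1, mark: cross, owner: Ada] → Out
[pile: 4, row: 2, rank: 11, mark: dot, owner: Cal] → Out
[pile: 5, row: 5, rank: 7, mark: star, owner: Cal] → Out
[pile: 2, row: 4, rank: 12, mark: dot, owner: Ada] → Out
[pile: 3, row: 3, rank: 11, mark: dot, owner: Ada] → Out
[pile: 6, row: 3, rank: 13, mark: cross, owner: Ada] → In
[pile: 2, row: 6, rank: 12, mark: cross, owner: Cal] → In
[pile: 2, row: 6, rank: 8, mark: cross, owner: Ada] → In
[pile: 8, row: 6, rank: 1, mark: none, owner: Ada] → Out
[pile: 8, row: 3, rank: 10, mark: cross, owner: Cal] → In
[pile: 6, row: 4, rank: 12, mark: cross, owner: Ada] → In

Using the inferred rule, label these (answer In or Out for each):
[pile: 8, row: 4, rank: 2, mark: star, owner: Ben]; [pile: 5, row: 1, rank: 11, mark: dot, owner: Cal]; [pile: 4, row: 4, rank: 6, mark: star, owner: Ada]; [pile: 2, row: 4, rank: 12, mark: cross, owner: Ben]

The simplest hypothesis consistent with all the labels is: mark is cross AND rank ≥ 7.
[pile: 8, row: 4, rank: 2, mark: star, owner: Ben] → mark is star, rank = 2 → Out.
[pile: 5, row: 1, rank: 11, mark: dot, owner: Cal] → mark is dot, rank = 11 → Out.
[pile: 4, row: 4, rank: 6, mark: star, owner: Ada] → mark is star, rank = 6 → Out.
[pile: 2, row: 4, rank: 12, mark: cross, owner: Ben] → mark is cross, rank = 12 → In.

Out, Out, Out, In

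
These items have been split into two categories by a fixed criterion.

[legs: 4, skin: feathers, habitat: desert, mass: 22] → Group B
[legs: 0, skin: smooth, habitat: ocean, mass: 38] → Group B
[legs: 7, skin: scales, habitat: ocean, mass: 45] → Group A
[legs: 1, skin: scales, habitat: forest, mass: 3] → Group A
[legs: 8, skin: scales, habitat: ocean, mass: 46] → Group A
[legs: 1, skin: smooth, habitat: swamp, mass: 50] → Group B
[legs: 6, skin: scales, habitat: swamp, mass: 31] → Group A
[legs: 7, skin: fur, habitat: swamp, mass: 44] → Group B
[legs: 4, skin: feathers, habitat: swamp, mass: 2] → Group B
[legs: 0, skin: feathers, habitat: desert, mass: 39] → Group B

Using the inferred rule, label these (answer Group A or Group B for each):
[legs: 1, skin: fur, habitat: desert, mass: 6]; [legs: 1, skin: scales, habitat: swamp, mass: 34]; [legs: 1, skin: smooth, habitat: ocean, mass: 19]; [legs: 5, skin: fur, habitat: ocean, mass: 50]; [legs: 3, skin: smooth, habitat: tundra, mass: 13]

Group B, Group A, Group B, Group B, Group B

Rule: skin is scales. This holds for each 'Group A' example and fails for each 'Group B' one.
[legs: 1, skin: fur, habitat: desert, mass: 6]: skin is fur, doesn't match → Group B. [legs: 1, skin: scales, habitat: swamp, mass: 34]: skin is scales, satisfies this → Group A. [legs: 1, skin: smooth, habitat: ocean, mass: 19]: skin is smooth, doesn't match → Group B. [legs: 5, skin: fur, habitat: ocean, mass: 50]: skin is fur, doesn't match → Group B. [legs: 3, skin: smooth, habitat: tundra, mass: 13]: skin is smooth, doesn't match → Group B.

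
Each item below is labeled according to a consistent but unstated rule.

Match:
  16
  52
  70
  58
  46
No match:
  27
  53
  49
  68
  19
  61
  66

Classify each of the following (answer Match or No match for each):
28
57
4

Match, No match, Match

The classifier is using: ≡ 4 (mod 6).
Match: 28, since 28 mod 6 = 4.
No match: 57, since 57 mod 6 = 3.
Match: 4, since 4 mod 6 = 4.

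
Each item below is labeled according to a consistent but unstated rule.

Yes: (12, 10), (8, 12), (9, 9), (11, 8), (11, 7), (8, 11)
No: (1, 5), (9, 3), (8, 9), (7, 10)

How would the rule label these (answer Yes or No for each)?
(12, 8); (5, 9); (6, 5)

Every 'Yes' example satisfies: sum ≥ 18. None of the 'No' examples do.
(12, 8): 12+8 = 20 — qualifies, so Yes.
(5, 9): 5+9 = 14 — lacks this property, so No.
(6, 5): 6+5 = 11 — lacks this property, so No.

Yes, No, No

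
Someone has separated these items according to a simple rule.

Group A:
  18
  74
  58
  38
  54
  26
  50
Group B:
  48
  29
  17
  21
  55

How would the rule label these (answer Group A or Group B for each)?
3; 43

Looking at the examples, the only property every 'Group A' case has and every 'Group B' case lacks is: ≡ 2 (mod 4).

Group B, Group B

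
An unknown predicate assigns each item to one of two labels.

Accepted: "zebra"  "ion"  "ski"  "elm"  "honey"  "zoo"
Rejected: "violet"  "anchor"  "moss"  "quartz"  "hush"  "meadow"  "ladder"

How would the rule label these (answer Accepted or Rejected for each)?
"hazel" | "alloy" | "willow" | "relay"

Accepted, Accepted, Rejected, Accepted

Every 'Accepted' example satisfies: odd length. None of the 'Rejected' examples do.
"hazel": length 5 — meets the rule, so Accepted. "alloy": length 5 — meets the rule, so Accepted. "willow": length 6 — fails the rule, so Rejected. "relay": length 5 — meets the rule, so Accepted.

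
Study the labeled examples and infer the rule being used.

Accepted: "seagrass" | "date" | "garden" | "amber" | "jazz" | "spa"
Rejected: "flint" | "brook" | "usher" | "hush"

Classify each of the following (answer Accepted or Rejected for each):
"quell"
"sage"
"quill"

Rejected, Accepted, Rejected

The rule appears to be: contains 'a'.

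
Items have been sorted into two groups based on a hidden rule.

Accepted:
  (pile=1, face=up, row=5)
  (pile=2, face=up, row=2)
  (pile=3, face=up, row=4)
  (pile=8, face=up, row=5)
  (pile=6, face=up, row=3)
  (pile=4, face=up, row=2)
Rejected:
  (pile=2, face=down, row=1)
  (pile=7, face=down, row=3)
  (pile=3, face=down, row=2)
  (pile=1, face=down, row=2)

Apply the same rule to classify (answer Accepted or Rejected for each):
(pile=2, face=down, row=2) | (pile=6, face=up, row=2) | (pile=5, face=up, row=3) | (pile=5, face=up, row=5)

Rejected, Accepted, Accepted, Accepted

Checking candidate rules against both groups, what survives is: face is up.
(pile=2, face=down, row=2) — face is down, hence Rejected. (pile=6, face=up, row=2) — face is up, hence Accepted. (pile=5, face=up, row=3) — face is up, hence Accepted. (pile=5, face=up, row=5) — face is up, hence Accepted.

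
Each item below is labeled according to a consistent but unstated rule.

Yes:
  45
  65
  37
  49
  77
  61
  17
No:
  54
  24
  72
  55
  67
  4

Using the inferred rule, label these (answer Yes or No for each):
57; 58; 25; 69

Yes, No, Yes, Yes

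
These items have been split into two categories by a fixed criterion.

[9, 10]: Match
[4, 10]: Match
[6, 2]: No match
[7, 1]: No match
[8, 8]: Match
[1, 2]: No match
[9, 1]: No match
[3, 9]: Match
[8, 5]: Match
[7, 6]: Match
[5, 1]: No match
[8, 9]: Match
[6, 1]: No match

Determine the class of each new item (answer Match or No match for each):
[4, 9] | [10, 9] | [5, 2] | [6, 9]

Match, Match, No match, Match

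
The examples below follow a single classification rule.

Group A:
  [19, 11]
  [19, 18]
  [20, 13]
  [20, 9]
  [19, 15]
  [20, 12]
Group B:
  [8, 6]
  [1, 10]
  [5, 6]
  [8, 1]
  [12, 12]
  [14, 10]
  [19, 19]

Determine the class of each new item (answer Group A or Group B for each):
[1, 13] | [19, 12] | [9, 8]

The distinguishing property — first > second AND sum ≥ 29 — holds for all the 'Group A' cases and none of the 'Group B' cases.
[1, 13]: Group B (1 < 13, 1+13 = 14).
[19, 12]: Group A (19 > 12, 19+12 = 31).
[9, 8]: Group B (9 > 8, 9+8 = 17).

Group B, Group A, Group B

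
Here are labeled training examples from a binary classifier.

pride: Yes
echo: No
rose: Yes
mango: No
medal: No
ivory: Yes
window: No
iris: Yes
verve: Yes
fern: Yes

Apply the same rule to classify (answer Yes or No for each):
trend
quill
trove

Yes, No, Yes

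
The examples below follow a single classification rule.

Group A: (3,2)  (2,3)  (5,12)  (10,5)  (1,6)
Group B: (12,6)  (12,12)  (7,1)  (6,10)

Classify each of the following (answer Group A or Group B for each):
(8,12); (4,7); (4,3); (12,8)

Group B, Group A, Group A, Group B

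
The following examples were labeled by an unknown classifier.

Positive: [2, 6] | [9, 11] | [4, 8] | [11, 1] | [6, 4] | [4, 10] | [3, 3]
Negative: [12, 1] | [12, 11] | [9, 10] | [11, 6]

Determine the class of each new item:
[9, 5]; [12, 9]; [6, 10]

All 'Positive' examples share one property — sum is even — and every 'Negative' example lacks it.

Positive, Negative, Positive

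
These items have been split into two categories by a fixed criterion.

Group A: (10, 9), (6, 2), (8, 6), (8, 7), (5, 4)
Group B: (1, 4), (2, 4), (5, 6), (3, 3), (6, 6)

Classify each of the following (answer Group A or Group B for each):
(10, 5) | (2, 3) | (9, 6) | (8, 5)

Group A, Group B, Group A, Group A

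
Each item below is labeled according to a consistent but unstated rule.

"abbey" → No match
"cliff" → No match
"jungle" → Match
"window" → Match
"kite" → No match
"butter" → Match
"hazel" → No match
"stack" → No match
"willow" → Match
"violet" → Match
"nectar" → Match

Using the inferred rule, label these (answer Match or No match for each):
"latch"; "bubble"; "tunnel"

A rule that fits every label: length 6 — true of each 'Match' example, false of each 'No match' one.
"latch" → length 5 → No match. "bubble" → length 6 → Match. "tunnel" → length 6 → Match.

No match, Match, Match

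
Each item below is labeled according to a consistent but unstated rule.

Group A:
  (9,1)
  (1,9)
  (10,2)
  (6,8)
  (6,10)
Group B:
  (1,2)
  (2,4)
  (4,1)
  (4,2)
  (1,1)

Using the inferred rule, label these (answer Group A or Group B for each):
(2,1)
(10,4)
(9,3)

The simplest hypothesis consistent with all the labels is: sum ≥ 10.
(2,1): 2+1 = 3 — doesn't qualify, so Group B.
(10,4): 10+4 = 14 — qualifies, so Group A.
(9,3): 9+3 = 12 — qualifies, so Group A.

Group B, Group A, Group A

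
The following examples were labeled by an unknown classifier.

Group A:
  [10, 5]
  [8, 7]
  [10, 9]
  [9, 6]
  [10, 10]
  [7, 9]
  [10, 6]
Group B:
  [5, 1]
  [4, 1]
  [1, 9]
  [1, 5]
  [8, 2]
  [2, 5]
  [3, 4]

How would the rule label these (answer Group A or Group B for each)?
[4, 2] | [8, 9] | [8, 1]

Group B, Group A, Group B

One predicate separates the groups cleanly: sum ≥ 15.
[4, 2] — 4+2 = 6, hence Group B.
[8, 9] — 8+9 = 17, hence Group A.
[8, 1] — 8+1 = 9, hence Group B.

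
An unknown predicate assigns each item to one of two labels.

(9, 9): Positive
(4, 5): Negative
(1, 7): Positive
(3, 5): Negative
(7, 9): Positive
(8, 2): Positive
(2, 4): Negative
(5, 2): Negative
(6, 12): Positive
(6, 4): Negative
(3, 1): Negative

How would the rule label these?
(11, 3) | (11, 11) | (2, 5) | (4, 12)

The distinguishing property — max ≥ 7 — holds for all the 'Positive' cases and none of the 'Negative' cases.
(11, 3): max 11 — has this property, so Positive.
(11, 11): max 11 — has this property, so Positive.
(2, 5): max 5 — doesn't match, so Negative.
(4, 12): max 12 — has this property, so Positive.

Positive, Positive, Negative, Positive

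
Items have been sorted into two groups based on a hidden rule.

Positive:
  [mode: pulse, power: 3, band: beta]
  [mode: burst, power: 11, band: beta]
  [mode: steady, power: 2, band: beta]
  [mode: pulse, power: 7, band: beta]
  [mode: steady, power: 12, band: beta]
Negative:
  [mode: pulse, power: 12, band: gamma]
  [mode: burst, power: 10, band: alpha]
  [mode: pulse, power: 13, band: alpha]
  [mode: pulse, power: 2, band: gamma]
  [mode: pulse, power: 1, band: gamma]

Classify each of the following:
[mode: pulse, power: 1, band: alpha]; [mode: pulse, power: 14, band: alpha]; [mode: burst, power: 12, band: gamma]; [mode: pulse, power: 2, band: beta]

The rule appears to be: band is beta.
[mode: pulse, power: 1, band: alpha] → band is alpha → Negative.
[mode: pulse, power: 14, band: alpha] → band is alpha → Negative.
[mode: burst, power: 12, band: gamma] → band is gamma → Negative.
[mode: pulse, power: 2, band: beta] → band is beta → Positive.

Negative, Negative, Negative, Positive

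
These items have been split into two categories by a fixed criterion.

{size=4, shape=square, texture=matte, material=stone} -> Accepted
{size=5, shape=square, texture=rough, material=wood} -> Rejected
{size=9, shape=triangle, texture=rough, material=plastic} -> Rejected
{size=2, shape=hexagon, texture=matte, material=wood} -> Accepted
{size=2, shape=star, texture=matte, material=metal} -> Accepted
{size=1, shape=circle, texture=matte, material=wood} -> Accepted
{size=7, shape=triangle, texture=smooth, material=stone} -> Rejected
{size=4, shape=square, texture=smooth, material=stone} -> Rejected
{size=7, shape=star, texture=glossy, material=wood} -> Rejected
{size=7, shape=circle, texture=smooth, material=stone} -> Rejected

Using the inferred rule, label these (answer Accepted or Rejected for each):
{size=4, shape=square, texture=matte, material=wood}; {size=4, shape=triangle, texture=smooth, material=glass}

A rule that fits every label: texture is matte — true of each 'Accepted' example, false of each 'Rejected' one.
{size=4, shape=square, texture=matte, material=wood}: texture is matte, has this property → Accepted. {size=4, shape=triangle, texture=smooth, material=glass}: texture is smooth, fails this test → Rejected.

Accepted, Rejected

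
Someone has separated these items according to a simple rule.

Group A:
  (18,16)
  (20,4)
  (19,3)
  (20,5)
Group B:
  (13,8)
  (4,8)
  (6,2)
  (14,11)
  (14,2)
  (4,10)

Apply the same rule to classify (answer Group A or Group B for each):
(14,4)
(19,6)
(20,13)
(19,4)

Group B, Group A, Group A, Group A

All 'Group A' examples share one property — first ≥ 16 — and every 'Group B' example lacks it.
(14,4) — first 14, hence Group B. (19,6) — first 19, hence Group A. (20,13) — first 20, hence Group A. (19,4) — first 19, hence Group A.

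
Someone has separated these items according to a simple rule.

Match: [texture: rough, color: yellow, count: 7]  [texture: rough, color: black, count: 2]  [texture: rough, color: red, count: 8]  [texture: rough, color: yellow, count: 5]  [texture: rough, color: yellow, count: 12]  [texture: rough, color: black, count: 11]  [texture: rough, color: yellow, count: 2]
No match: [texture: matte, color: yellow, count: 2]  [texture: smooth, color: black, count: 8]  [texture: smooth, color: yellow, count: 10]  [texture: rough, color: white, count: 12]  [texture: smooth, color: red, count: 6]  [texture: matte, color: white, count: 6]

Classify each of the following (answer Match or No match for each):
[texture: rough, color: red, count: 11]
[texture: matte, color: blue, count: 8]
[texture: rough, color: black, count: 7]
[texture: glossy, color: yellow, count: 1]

Match, No match, Match, No match

Rule: color is not white AND texture is rough. This holds for each 'Match' example and fails for each 'No match' one.
[texture: rough, color: red, count: 11]: color is red, texture is rough, meets the rule → Match. [texture: matte, color: blue, count: 8]: color is blue, texture is matte, fails this test → No match. [texture: rough, color: black, count: 7]: color is black, texture is rough, meets the rule → Match. [texture: glossy, color: yellow, count: 1]: color is yellow, texture is glossy, fails this test → No match.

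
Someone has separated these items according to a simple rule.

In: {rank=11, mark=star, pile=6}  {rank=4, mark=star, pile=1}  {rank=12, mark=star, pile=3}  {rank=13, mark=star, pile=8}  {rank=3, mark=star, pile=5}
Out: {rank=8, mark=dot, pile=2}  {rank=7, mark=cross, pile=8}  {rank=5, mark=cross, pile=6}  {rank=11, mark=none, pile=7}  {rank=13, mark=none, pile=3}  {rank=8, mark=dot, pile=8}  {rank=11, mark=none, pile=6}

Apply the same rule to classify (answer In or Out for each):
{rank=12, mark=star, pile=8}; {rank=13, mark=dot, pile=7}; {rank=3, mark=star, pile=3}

The classifier is using: mark is star.
In: {rank=12, mark=star, pile=8}, since mark is star. Out: {rank=13, mark=dot, pile=7}, since mark is dot. In: {rank=3, mark=star, pile=3}, since mark is star.

In, Out, In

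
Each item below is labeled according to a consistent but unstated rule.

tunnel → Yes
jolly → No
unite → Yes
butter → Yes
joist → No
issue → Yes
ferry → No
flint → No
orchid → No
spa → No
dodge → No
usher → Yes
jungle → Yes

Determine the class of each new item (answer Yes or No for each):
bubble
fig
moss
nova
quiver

The classifier is using: contains 'u'.
bubble: has 'u' — satisfies this, so Yes. fig: no 'u' — doesn't match, so No. moss: no 'u' — doesn't match, so No. nova: no 'u' — doesn't match, so No. quiver: has 'u' — satisfies this, so Yes.

Yes, No, No, No, Yes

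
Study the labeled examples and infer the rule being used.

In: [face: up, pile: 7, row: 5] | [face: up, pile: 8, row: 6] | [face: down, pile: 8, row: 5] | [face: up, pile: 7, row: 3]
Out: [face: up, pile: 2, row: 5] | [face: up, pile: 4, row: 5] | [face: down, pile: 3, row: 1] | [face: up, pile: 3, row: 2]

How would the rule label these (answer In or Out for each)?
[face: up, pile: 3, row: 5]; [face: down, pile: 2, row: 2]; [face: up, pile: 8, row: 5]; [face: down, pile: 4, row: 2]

The common property of the 'In' items is: pile ≥ 7. No 'Out' item has it.

Out, Out, In, Out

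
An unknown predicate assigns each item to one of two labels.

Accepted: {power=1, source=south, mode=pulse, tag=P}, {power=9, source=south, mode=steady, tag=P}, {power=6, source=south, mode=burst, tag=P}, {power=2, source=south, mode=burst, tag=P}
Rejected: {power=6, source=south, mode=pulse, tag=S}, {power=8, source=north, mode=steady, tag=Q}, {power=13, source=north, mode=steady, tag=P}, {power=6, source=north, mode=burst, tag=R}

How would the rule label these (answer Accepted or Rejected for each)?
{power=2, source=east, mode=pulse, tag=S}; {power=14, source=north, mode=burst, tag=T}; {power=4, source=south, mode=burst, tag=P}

Rejected, Rejected, Accepted

The simplest hypothesis consistent with all the labels is: source is south AND tag is P.
{power=2, source=east, mode=pulse, tag=S}: Rejected (source is east, tag is S).
{power=14, source=north, mode=burst, tag=T}: Rejected (source is north, tag is T).
{power=4, source=south, mode=burst, tag=P}: Accepted (source is south, tag is P).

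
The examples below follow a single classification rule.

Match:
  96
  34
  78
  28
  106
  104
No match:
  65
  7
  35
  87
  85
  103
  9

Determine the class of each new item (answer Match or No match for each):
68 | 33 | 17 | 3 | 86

Match, No match, No match, No match, Match

Every 'Match' example satisfies: even. None of the 'No match' examples do.
68: 68 is even, matches → Match. 33: 33 is odd, fails this test → No match. 17: 17 is odd, fails this test → No match. 3: 3 is odd, fails this test → No match. 86: 86 is even, matches → Match.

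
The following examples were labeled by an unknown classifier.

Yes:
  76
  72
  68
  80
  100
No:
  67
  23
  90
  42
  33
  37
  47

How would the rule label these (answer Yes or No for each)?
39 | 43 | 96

No, No, Yes

Rule: multiple of 4. This holds for each 'Yes' example and fails for each 'No' one.
39: No (39 = 4·9 + 3). 43: No (43 = 4·10 + 3). 96: Yes (96 = 4·24).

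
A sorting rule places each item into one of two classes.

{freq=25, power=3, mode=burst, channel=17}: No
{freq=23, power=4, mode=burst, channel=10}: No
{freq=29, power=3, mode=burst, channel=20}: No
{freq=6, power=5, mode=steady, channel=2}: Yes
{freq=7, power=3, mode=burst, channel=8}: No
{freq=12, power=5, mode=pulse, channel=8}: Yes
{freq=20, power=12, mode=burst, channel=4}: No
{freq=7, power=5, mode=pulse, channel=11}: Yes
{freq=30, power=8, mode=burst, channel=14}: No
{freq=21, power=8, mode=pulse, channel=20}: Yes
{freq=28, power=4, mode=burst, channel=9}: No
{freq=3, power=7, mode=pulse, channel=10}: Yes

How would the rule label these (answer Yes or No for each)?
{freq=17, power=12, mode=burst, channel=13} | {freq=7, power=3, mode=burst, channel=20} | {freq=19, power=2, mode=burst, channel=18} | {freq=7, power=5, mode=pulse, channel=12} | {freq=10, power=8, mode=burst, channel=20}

'Yes' ⟺ mode is not burst.

No, No, No, Yes, No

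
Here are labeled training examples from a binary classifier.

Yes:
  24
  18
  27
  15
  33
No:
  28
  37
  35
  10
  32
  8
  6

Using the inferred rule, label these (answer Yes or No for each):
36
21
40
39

Yes, Yes, No, Yes

The rule appears to be: multiple of 3 AND at least 8.
36: Yes (36 = 3·12, 36 ≥ 8).
21: Yes (21 = 3·7, 21 ≥ 8).
40: No (40 = 3·13 + 1, 40 ≥ 8).
39: Yes (39 = 3·13, 39 ≥ 8).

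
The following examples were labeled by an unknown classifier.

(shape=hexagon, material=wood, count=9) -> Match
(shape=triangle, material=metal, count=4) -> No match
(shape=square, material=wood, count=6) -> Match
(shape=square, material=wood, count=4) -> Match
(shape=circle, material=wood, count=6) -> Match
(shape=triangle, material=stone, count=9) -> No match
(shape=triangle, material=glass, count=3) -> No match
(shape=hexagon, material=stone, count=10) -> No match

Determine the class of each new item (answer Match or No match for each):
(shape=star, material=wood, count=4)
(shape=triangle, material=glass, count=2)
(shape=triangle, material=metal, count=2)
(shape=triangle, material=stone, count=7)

Match, No match, No match, No match

The distinguishing property — material is wood — holds for all the 'Match' cases and none of the 'No match' cases.
(shape=star, material=wood, count=4): material is wood — qualifies, so Match. (shape=triangle, material=glass, count=2): material is glass — does not satisfy this, so No match. (shape=triangle, material=metal, count=2): material is metal — does not satisfy this, so No match. (shape=triangle, material=stone, count=7): material is stone — does not satisfy this, so No match.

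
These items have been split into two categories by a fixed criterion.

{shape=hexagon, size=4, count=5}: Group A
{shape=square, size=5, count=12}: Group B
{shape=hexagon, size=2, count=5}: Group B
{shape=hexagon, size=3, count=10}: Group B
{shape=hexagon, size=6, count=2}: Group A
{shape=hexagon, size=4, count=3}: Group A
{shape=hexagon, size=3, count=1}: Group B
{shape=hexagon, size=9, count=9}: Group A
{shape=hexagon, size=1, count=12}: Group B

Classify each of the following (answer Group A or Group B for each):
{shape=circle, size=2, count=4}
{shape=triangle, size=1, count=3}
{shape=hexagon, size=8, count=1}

The distinguishing property — shape is hexagon AND size ≥ 4 — holds for all the 'Group A' cases and none of the 'Group B' cases.
{shape=circle, size=2, count=4}: shape is circle, size = 2 — doesn't qualify, so Group B.
{shape=triangle, size=1, count=3}: shape is triangle, size = 1 — doesn't qualify, so Group B.
{shape=hexagon, size=8, count=1}: shape is hexagon, size = 8 — qualifies, so Group A.

Group B, Group B, Group A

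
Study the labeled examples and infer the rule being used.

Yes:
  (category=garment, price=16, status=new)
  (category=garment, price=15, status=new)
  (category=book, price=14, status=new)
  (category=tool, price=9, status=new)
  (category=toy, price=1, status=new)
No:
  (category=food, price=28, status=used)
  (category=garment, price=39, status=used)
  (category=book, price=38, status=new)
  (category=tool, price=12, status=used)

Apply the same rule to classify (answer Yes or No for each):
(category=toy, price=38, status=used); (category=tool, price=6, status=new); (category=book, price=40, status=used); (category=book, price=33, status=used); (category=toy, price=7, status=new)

All 'Yes' examples share one property — status is new AND price ≤ 16 — and every 'No' example lacks it.
(category=toy, price=38, status=used): status is used, price = 38, does not satisfy this → No. (category=tool, price=6, status=new): status is new, price = 6, checks out → Yes. (category=book, price=40, status=used): status is used, price = 40, does not satisfy this → No. (category=book, price=33, status=used): status is used, price = 33, does not satisfy this → No. (category=toy, price=7, status=new): status is new, price = 7, checks out → Yes.

No, Yes, No, No, Yes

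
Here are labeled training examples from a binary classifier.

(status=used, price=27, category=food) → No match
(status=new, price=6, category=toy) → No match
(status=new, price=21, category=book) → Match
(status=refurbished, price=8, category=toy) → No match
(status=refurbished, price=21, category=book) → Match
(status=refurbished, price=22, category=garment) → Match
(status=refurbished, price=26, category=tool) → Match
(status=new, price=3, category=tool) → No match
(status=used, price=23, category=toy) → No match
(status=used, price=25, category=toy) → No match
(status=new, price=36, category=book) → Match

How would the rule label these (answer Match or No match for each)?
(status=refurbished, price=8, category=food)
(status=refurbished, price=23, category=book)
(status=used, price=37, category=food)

No match, Match, No match

The common property of the 'Match' items is: status is not used AND price ≥ 21. No 'No match' item has it.
(status=refurbished, price=8, category=food): status is refurbished, price = 8 — does not pass, so No match. (status=refurbished, price=23, category=book): status is refurbished, price = 23 — meets the rule, so Match. (status=used, price=37, category=food): status is used, price = 37 — does not pass, so No match.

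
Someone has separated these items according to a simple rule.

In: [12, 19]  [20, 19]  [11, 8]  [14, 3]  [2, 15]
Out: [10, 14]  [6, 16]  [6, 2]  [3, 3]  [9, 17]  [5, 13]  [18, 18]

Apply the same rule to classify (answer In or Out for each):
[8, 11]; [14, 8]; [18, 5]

In, Out, In

The rule appears to be: sum is odd.
[8, 11]: 8+11 = 19 — passes, so In.
[14, 8]: 14+8 = 22 — doesn't match, so Out.
[18, 5]: 18+5 = 23 — passes, so In.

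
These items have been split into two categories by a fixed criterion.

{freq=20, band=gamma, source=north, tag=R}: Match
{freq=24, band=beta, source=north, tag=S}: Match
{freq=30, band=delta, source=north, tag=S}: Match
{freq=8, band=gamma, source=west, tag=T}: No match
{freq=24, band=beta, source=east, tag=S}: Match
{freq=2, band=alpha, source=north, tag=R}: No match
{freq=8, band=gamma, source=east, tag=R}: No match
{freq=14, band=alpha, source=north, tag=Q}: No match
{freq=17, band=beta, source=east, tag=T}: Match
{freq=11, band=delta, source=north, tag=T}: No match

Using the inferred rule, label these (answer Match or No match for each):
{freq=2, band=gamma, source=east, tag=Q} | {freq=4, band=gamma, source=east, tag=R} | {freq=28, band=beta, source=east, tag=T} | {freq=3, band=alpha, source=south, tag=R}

No match, No match, Match, No match

The simplest hypothesis consistent with all the labels is: freq ≥ 17.
{freq=2, band=gamma, source=east, tag=Q}: freq = 2 — does not pass, so No match. {freq=4, band=gamma, source=east, tag=R}: freq = 4 — does not pass, so No match. {freq=28, band=beta, source=east, tag=T}: freq = 28 — qualifies, so Match. {freq=3, band=alpha, source=south, tag=R}: freq = 3 — does not pass, so No match.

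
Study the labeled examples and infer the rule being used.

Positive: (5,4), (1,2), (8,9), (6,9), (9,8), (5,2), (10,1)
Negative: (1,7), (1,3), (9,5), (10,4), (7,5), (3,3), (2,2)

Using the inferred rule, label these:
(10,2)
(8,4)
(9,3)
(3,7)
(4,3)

Negative, Negative, Negative, Negative, Positive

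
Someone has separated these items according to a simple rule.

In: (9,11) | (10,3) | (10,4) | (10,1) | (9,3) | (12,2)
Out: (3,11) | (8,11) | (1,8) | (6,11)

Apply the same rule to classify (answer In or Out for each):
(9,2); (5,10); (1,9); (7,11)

In, Out, Out, Out

All 'In' examples share one property — first ≥ 9 — and every 'Out' example lacks it.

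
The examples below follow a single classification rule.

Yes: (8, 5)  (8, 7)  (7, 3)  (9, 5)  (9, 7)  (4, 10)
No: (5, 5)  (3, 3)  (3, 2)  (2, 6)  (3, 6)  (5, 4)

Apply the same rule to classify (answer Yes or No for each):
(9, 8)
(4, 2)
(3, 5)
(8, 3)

Yes, No, No, Yes

One predicate separates the groups cleanly: max ≥ 7.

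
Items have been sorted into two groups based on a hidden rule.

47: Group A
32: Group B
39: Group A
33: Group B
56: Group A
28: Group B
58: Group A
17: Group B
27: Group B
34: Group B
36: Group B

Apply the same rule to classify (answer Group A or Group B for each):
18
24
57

Group B, Group B, Group A

The common property of the 'Group A' items is: at least 39. No 'Group B' item has it.
18 → 18 < 39 → Group B.
24 → 24 < 39 → Group B.
57 → 57 ≥ 39 → Group A.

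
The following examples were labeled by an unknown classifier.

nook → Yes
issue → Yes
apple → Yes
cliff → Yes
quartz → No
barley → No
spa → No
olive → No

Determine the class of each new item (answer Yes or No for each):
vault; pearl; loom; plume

All 'Yes' examples share one property — has a double letter — and every 'No' example lacks it.
vault: no doubled letter — fails the rule, so No. pearl: no doubled letter — fails the rule, so No. loom: 'oo' doubled — satisfies this, so Yes. plume: no doubled letter — fails the rule, so No.

No, No, Yes, No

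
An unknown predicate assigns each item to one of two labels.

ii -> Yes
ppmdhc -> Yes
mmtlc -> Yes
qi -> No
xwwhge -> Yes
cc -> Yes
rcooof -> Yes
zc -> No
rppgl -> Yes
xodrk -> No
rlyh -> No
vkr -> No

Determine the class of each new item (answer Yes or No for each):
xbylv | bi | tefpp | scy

The pattern is that an item is 'Yes' exactly when: has a double letter.
xbylv: no doubled letter, doesn't match → No.
bi: no doubled letter, doesn't match → No.
tefpp: 'pp' doubled, qualifies → Yes.
scy: no doubled letter, doesn't match → No.

No, No, Yes, No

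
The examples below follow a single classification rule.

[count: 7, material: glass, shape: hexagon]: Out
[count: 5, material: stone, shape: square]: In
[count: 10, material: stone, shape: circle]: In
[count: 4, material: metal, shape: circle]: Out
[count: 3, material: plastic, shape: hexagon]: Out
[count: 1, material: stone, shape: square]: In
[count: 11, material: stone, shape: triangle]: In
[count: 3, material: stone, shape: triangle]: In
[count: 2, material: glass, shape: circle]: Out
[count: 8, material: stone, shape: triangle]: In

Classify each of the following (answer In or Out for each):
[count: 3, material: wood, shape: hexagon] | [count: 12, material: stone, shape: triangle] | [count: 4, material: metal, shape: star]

Out, In, Out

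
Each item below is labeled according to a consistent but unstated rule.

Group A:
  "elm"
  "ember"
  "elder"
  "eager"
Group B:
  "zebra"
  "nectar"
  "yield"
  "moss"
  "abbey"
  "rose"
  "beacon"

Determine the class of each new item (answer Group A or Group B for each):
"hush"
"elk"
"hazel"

Group B, Group A, Group B

The pattern is that an item is 'Group A' exactly when: starts with 'e'.
"hush" — starts with 'h', hence Group B. "elk" — starts with 'e', hence Group A. "hazel" — starts with 'h', hence Group B.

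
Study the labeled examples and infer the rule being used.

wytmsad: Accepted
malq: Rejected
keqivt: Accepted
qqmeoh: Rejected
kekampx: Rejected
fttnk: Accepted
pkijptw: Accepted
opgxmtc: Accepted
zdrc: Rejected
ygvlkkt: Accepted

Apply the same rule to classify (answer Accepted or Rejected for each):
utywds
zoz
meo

Comparing the two groups points to one rule — contains 't'.
utywds: has 't' — satisfies this, so Accepted.
zoz: no 't' — lacks this property, so Rejected.
meo: no 't' — lacks this property, so Rejected.

Accepted, Rejected, Rejected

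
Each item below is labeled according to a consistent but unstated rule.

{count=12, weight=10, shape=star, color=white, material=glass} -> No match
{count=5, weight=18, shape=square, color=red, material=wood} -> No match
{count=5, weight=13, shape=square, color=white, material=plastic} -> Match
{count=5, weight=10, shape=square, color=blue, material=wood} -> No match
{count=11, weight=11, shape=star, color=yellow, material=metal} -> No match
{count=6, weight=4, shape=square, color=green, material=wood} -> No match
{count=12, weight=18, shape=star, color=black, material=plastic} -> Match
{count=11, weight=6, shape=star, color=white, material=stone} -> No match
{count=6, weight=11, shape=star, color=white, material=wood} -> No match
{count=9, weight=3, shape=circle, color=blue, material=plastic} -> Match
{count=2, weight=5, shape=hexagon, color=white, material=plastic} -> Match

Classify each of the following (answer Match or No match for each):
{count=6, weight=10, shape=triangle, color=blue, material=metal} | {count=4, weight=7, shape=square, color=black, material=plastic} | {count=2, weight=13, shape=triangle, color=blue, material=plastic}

No match, Match, Match

Every 'Match' example satisfies: material is plastic. None of the 'No match' examples do.
{count=6, weight=10, shape=triangle, color=blue, material=metal} — material is metal, hence No match.
{count=4, weight=7, shape=square, color=black, material=plastic} — material is plastic, hence Match.
{count=2, weight=13, shape=triangle, color=blue, material=plastic} — material is plastic, hence Match.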